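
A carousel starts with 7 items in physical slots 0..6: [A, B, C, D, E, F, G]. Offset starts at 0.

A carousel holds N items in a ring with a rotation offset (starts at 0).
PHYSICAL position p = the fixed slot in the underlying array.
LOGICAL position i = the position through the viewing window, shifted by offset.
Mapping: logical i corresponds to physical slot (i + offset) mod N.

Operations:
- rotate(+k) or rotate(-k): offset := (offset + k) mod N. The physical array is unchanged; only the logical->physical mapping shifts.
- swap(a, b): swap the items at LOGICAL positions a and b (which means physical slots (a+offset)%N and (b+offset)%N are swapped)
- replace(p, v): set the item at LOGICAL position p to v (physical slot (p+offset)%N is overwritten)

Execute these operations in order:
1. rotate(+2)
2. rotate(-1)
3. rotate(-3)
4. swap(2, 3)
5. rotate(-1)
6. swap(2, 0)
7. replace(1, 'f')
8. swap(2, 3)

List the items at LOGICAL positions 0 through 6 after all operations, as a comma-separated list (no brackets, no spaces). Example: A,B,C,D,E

After op 1 (rotate(+2)): offset=2, physical=[A,B,C,D,E,F,G], logical=[C,D,E,F,G,A,B]
After op 2 (rotate(-1)): offset=1, physical=[A,B,C,D,E,F,G], logical=[B,C,D,E,F,G,A]
After op 3 (rotate(-3)): offset=5, physical=[A,B,C,D,E,F,G], logical=[F,G,A,B,C,D,E]
After op 4 (swap(2, 3)): offset=5, physical=[B,A,C,D,E,F,G], logical=[F,G,B,A,C,D,E]
After op 5 (rotate(-1)): offset=4, physical=[B,A,C,D,E,F,G], logical=[E,F,G,B,A,C,D]
After op 6 (swap(2, 0)): offset=4, physical=[B,A,C,D,G,F,E], logical=[G,F,E,B,A,C,D]
After op 7 (replace(1, 'f')): offset=4, physical=[B,A,C,D,G,f,E], logical=[G,f,E,B,A,C,D]
After op 8 (swap(2, 3)): offset=4, physical=[E,A,C,D,G,f,B], logical=[G,f,B,E,A,C,D]

Answer: G,f,B,E,A,C,D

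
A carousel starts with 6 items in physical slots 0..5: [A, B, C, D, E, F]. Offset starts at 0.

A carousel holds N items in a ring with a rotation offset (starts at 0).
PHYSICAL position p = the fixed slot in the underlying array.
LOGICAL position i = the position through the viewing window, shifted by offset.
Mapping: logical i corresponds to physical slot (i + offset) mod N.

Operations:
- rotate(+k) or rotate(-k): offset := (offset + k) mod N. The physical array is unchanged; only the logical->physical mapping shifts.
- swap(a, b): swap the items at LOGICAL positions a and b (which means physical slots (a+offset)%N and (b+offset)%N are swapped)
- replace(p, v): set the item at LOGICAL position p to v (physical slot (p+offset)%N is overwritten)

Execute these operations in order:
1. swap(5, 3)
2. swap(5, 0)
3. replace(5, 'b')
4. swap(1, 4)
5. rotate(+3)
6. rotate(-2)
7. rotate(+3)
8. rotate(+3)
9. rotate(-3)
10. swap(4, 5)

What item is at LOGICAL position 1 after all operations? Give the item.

After op 1 (swap(5, 3)): offset=0, physical=[A,B,C,F,E,D], logical=[A,B,C,F,E,D]
After op 2 (swap(5, 0)): offset=0, physical=[D,B,C,F,E,A], logical=[D,B,C,F,E,A]
After op 3 (replace(5, 'b')): offset=0, physical=[D,B,C,F,E,b], logical=[D,B,C,F,E,b]
After op 4 (swap(1, 4)): offset=0, physical=[D,E,C,F,B,b], logical=[D,E,C,F,B,b]
After op 5 (rotate(+3)): offset=3, physical=[D,E,C,F,B,b], logical=[F,B,b,D,E,C]
After op 6 (rotate(-2)): offset=1, physical=[D,E,C,F,B,b], logical=[E,C,F,B,b,D]
After op 7 (rotate(+3)): offset=4, physical=[D,E,C,F,B,b], logical=[B,b,D,E,C,F]
After op 8 (rotate(+3)): offset=1, physical=[D,E,C,F,B,b], logical=[E,C,F,B,b,D]
After op 9 (rotate(-3)): offset=4, physical=[D,E,C,F,B,b], logical=[B,b,D,E,C,F]
After op 10 (swap(4, 5)): offset=4, physical=[D,E,F,C,B,b], logical=[B,b,D,E,F,C]

Answer: b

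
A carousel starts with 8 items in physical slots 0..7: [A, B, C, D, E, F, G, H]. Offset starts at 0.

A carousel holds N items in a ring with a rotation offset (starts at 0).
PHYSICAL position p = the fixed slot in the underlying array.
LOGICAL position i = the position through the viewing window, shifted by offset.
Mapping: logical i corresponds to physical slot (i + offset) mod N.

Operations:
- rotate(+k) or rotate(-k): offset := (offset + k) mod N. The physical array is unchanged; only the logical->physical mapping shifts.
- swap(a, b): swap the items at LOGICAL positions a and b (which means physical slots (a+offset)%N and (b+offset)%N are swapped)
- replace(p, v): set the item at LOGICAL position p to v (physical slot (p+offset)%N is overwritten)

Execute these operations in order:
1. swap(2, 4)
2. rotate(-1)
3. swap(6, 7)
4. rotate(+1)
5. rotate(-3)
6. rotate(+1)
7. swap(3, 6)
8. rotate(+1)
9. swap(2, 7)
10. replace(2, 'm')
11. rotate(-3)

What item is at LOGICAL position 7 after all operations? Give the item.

After op 1 (swap(2, 4)): offset=0, physical=[A,B,E,D,C,F,G,H], logical=[A,B,E,D,C,F,G,H]
After op 2 (rotate(-1)): offset=7, physical=[A,B,E,D,C,F,G,H], logical=[H,A,B,E,D,C,F,G]
After op 3 (swap(6, 7)): offset=7, physical=[A,B,E,D,C,G,F,H], logical=[H,A,B,E,D,C,G,F]
After op 4 (rotate(+1)): offset=0, physical=[A,B,E,D,C,G,F,H], logical=[A,B,E,D,C,G,F,H]
After op 5 (rotate(-3)): offset=5, physical=[A,B,E,D,C,G,F,H], logical=[G,F,H,A,B,E,D,C]
After op 6 (rotate(+1)): offset=6, physical=[A,B,E,D,C,G,F,H], logical=[F,H,A,B,E,D,C,G]
After op 7 (swap(3, 6)): offset=6, physical=[A,C,E,D,B,G,F,H], logical=[F,H,A,C,E,D,B,G]
After op 8 (rotate(+1)): offset=7, physical=[A,C,E,D,B,G,F,H], logical=[H,A,C,E,D,B,G,F]
After op 9 (swap(2, 7)): offset=7, physical=[A,F,E,D,B,G,C,H], logical=[H,A,F,E,D,B,G,C]
After op 10 (replace(2, 'm')): offset=7, physical=[A,m,E,D,B,G,C,H], logical=[H,A,m,E,D,B,G,C]
After op 11 (rotate(-3)): offset=4, physical=[A,m,E,D,B,G,C,H], logical=[B,G,C,H,A,m,E,D]

Answer: D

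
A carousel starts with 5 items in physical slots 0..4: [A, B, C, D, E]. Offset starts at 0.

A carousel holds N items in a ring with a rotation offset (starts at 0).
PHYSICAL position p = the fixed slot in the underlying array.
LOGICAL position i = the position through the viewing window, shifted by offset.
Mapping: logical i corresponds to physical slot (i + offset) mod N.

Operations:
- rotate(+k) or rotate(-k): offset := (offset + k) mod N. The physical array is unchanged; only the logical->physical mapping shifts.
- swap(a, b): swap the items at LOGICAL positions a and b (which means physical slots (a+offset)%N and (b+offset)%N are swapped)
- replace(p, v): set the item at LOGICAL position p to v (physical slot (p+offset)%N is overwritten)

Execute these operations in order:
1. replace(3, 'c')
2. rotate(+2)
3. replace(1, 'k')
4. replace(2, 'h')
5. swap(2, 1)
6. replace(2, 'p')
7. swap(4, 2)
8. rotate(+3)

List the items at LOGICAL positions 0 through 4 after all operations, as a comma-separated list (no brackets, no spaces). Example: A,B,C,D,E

After op 1 (replace(3, 'c')): offset=0, physical=[A,B,C,c,E], logical=[A,B,C,c,E]
After op 2 (rotate(+2)): offset=2, physical=[A,B,C,c,E], logical=[C,c,E,A,B]
After op 3 (replace(1, 'k')): offset=2, physical=[A,B,C,k,E], logical=[C,k,E,A,B]
After op 4 (replace(2, 'h')): offset=2, physical=[A,B,C,k,h], logical=[C,k,h,A,B]
After op 5 (swap(2, 1)): offset=2, physical=[A,B,C,h,k], logical=[C,h,k,A,B]
After op 6 (replace(2, 'p')): offset=2, physical=[A,B,C,h,p], logical=[C,h,p,A,B]
After op 7 (swap(4, 2)): offset=2, physical=[A,p,C,h,B], logical=[C,h,B,A,p]
After op 8 (rotate(+3)): offset=0, physical=[A,p,C,h,B], logical=[A,p,C,h,B]

Answer: A,p,C,h,B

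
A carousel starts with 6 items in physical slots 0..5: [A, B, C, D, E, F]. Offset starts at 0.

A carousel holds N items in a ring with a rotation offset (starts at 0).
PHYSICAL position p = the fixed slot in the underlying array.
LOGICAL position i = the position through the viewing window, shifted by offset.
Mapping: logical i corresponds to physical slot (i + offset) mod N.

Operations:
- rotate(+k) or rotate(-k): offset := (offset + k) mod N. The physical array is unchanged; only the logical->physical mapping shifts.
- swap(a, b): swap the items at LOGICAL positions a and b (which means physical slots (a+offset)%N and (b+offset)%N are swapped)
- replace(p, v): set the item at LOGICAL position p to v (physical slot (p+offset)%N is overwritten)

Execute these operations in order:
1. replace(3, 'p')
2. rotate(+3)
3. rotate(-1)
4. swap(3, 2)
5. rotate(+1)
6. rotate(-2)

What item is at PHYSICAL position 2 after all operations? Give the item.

Answer: C

Derivation:
After op 1 (replace(3, 'p')): offset=0, physical=[A,B,C,p,E,F], logical=[A,B,C,p,E,F]
After op 2 (rotate(+3)): offset=3, physical=[A,B,C,p,E,F], logical=[p,E,F,A,B,C]
After op 3 (rotate(-1)): offset=2, physical=[A,B,C,p,E,F], logical=[C,p,E,F,A,B]
After op 4 (swap(3, 2)): offset=2, physical=[A,B,C,p,F,E], logical=[C,p,F,E,A,B]
After op 5 (rotate(+1)): offset=3, physical=[A,B,C,p,F,E], logical=[p,F,E,A,B,C]
After op 6 (rotate(-2)): offset=1, physical=[A,B,C,p,F,E], logical=[B,C,p,F,E,A]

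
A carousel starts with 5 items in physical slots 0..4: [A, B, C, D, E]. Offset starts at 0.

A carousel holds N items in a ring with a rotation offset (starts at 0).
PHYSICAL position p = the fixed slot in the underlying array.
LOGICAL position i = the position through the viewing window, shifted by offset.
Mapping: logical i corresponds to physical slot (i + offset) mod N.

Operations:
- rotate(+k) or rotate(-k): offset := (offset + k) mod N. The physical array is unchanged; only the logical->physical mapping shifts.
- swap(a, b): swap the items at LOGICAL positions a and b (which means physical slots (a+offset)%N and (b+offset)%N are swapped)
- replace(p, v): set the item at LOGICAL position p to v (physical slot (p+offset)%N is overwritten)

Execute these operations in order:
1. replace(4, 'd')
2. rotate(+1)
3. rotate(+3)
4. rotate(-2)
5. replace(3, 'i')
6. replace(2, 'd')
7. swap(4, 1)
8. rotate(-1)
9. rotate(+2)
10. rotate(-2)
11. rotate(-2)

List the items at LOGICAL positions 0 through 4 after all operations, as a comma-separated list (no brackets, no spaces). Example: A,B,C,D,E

Answer: d,i,D,C,B

Derivation:
After op 1 (replace(4, 'd')): offset=0, physical=[A,B,C,D,d], logical=[A,B,C,D,d]
After op 2 (rotate(+1)): offset=1, physical=[A,B,C,D,d], logical=[B,C,D,d,A]
After op 3 (rotate(+3)): offset=4, physical=[A,B,C,D,d], logical=[d,A,B,C,D]
After op 4 (rotate(-2)): offset=2, physical=[A,B,C,D,d], logical=[C,D,d,A,B]
After op 5 (replace(3, 'i')): offset=2, physical=[i,B,C,D,d], logical=[C,D,d,i,B]
After op 6 (replace(2, 'd')): offset=2, physical=[i,B,C,D,d], logical=[C,D,d,i,B]
After op 7 (swap(4, 1)): offset=2, physical=[i,D,C,B,d], logical=[C,B,d,i,D]
After op 8 (rotate(-1)): offset=1, physical=[i,D,C,B,d], logical=[D,C,B,d,i]
After op 9 (rotate(+2)): offset=3, physical=[i,D,C,B,d], logical=[B,d,i,D,C]
After op 10 (rotate(-2)): offset=1, physical=[i,D,C,B,d], logical=[D,C,B,d,i]
After op 11 (rotate(-2)): offset=4, physical=[i,D,C,B,d], logical=[d,i,D,C,B]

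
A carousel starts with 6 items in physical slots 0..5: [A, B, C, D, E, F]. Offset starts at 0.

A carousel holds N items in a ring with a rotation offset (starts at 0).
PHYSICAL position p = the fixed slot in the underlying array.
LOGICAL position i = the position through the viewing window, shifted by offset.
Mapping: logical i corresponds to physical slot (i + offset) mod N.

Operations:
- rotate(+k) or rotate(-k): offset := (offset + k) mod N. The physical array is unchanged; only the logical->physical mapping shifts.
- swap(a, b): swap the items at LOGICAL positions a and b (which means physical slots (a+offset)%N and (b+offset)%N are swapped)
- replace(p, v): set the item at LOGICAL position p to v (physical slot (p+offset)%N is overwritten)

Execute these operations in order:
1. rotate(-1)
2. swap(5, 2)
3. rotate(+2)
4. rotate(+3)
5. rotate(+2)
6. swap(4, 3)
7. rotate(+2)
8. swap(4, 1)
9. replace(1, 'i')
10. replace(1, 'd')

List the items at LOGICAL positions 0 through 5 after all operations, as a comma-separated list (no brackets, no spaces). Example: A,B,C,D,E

Answer: C,d,D,F,B,E

Derivation:
After op 1 (rotate(-1)): offset=5, physical=[A,B,C,D,E,F], logical=[F,A,B,C,D,E]
After op 2 (swap(5, 2)): offset=5, physical=[A,E,C,D,B,F], logical=[F,A,E,C,D,B]
After op 3 (rotate(+2)): offset=1, physical=[A,E,C,D,B,F], logical=[E,C,D,B,F,A]
After op 4 (rotate(+3)): offset=4, physical=[A,E,C,D,B,F], logical=[B,F,A,E,C,D]
After op 5 (rotate(+2)): offset=0, physical=[A,E,C,D,B,F], logical=[A,E,C,D,B,F]
After op 6 (swap(4, 3)): offset=0, physical=[A,E,C,B,D,F], logical=[A,E,C,B,D,F]
After op 7 (rotate(+2)): offset=2, physical=[A,E,C,B,D,F], logical=[C,B,D,F,A,E]
After op 8 (swap(4, 1)): offset=2, physical=[B,E,C,A,D,F], logical=[C,A,D,F,B,E]
After op 9 (replace(1, 'i')): offset=2, physical=[B,E,C,i,D,F], logical=[C,i,D,F,B,E]
After op 10 (replace(1, 'd')): offset=2, physical=[B,E,C,d,D,F], logical=[C,d,D,F,B,E]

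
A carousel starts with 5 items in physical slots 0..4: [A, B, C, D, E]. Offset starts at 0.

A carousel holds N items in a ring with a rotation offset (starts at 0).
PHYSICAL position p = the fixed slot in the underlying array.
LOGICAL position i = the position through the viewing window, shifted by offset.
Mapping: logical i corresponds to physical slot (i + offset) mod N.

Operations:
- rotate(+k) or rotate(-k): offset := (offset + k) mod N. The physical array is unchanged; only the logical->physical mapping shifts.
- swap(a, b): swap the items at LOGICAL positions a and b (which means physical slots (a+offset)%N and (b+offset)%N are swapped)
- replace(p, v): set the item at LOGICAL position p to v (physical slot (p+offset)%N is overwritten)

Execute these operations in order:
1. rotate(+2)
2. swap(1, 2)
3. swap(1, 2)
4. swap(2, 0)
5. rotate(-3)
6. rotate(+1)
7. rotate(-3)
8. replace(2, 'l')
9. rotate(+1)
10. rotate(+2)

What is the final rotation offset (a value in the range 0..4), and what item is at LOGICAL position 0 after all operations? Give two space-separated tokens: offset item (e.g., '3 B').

Answer: 0 A

Derivation:
After op 1 (rotate(+2)): offset=2, physical=[A,B,C,D,E], logical=[C,D,E,A,B]
After op 2 (swap(1, 2)): offset=2, physical=[A,B,C,E,D], logical=[C,E,D,A,B]
After op 3 (swap(1, 2)): offset=2, physical=[A,B,C,D,E], logical=[C,D,E,A,B]
After op 4 (swap(2, 0)): offset=2, physical=[A,B,E,D,C], logical=[E,D,C,A,B]
After op 5 (rotate(-3)): offset=4, physical=[A,B,E,D,C], logical=[C,A,B,E,D]
After op 6 (rotate(+1)): offset=0, physical=[A,B,E,D,C], logical=[A,B,E,D,C]
After op 7 (rotate(-3)): offset=2, physical=[A,B,E,D,C], logical=[E,D,C,A,B]
After op 8 (replace(2, 'l')): offset=2, physical=[A,B,E,D,l], logical=[E,D,l,A,B]
After op 9 (rotate(+1)): offset=3, physical=[A,B,E,D,l], logical=[D,l,A,B,E]
After op 10 (rotate(+2)): offset=0, physical=[A,B,E,D,l], logical=[A,B,E,D,l]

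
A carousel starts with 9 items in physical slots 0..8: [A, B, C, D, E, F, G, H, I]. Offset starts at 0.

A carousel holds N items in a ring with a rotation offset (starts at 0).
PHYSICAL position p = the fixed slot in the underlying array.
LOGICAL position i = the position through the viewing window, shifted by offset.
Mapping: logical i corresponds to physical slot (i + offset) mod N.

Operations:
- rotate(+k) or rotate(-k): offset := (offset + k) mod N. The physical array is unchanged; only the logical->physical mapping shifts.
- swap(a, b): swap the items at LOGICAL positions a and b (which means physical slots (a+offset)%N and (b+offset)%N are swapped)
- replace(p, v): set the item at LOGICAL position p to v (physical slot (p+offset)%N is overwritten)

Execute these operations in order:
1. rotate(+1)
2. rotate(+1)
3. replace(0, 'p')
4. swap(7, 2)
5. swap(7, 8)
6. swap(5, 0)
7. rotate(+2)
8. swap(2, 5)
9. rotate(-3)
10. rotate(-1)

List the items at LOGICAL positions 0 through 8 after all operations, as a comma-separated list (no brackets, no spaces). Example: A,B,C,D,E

Answer: G,E,H,D,A,F,B,p,I

Derivation:
After op 1 (rotate(+1)): offset=1, physical=[A,B,C,D,E,F,G,H,I], logical=[B,C,D,E,F,G,H,I,A]
After op 2 (rotate(+1)): offset=2, physical=[A,B,C,D,E,F,G,H,I], logical=[C,D,E,F,G,H,I,A,B]
After op 3 (replace(0, 'p')): offset=2, physical=[A,B,p,D,E,F,G,H,I], logical=[p,D,E,F,G,H,I,A,B]
After op 4 (swap(7, 2)): offset=2, physical=[E,B,p,D,A,F,G,H,I], logical=[p,D,A,F,G,H,I,E,B]
After op 5 (swap(7, 8)): offset=2, physical=[B,E,p,D,A,F,G,H,I], logical=[p,D,A,F,G,H,I,B,E]
After op 6 (swap(5, 0)): offset=2, physical=[B,E,H,D,A,F,G,p,I], logical=[H,D,A,F,G,p,I,B,E]
After op 7 (rotate(+2)): offset=4, physical=[B,E,H,D,A,F,G,p,I], logical=[A,F,G,p,I,B,E,H,D]
After op 8 (swap(2, 5)): offset=4, physical=[G,E,H,D,A,F,B,p,I], logical=[A,F,B,p,I,G,E,H,D]
After op 9 (rotate(-3)): offset=1, physical=[G,E,H,D,A,F,B,p,I], logical=[E,H,D,A,F,B,p,I,G]
After op 10 (rotate(-1)): offset=0, physical=[G,E,H,D,A,F,B,p,I], logical=[G,E,H,D,A,F,B,p,I]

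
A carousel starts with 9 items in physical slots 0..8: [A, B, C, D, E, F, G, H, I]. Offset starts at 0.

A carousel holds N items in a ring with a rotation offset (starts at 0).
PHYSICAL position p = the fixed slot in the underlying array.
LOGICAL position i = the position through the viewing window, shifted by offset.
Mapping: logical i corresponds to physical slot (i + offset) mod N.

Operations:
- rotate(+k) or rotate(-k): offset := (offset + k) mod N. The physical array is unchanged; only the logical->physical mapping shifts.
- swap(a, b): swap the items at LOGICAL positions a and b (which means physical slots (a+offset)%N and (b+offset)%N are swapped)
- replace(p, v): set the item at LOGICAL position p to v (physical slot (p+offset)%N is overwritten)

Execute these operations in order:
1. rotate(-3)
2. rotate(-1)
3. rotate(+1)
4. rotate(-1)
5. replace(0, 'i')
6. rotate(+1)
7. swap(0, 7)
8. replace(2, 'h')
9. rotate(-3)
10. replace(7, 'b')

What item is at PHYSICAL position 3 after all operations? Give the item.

Answer: D

Derivation:
After op 1 (rotate(-3)): offset=6, physical=[A,B,C,D,E,F,G,H,I], logical=[G,H,I,A,B,C,D,E,F]
After op 2 (rotate(-1)): offset=5, physical=[A,B,C,D,E,F,G,H,I], logical=[F,G,H,I,A,B,C,D,E]
After op 3 (rotate(+1)): offset=6, physical=[A,B,C,D,E,F,G,H,I], logical=[G,H,I,A,B,C,D,E,F]
After op 4 (rotate(-1)): offset=5, physical=[A,B,C,D,E,F,G,H,I], logical=[F,G,H,I,A,B,C,D,E]
After op 5 (replace(0, 'i')): offset=5, physical=[A,B,C,D,E,i,G,H,I], logical=[i,G,H,I,A,B,C,D,E]
After op 6 (rotate(+1)): offset=6, physical=[A,B,C,D,E,i,G,H,I], logical=[G,H,I,A,B,C,D,E,i]
After op 7 (swap(0, 7)): offset=6, physical=[A,B,C,D,G,i,E,H,I], logical=[E,H,I,A,B,C,D,G,i]
After op 8 (replace(2, 'h')): offset=6, physical=[A,B,C,D,G,i,E,H,h], logical=[E,H,h,A,B,C,D,G,i]
After op 9 (rotate(-3)): offset=3, physical=[A,B,C,D,G,i,E,H,h], logical=[D,G,i,E,H,h,A,B,C]
After op 10 (replace(7, 'b')): offset=3, physical=[A,b,C,D,G,i,E,H,h], logical=[D,G,i,E,H,h,A,b,C]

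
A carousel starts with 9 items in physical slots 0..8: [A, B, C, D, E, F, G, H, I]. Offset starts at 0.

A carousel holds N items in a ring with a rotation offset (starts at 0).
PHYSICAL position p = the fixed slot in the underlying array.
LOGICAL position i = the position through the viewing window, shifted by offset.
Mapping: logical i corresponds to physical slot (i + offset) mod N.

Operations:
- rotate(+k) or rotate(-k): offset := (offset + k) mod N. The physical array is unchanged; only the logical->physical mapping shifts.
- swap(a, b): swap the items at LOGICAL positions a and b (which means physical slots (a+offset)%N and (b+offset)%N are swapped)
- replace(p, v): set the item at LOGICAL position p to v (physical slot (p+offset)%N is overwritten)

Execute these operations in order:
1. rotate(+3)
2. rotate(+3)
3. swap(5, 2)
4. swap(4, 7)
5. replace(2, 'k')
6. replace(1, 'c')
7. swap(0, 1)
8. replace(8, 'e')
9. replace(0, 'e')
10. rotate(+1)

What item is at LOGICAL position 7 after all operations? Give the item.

After op 1 (rotate(+3)): offset=3, physical=[A,B,C,D,E,F,G,H,I], logical=[D,E,F,G,H,I,A,B,C]
After op 2 (rotate(+3)): offset=6, physical=[A,B,C,D,E,F,G,H,I], logical=[G,H,I,A,B,C,D,E,F]
After op 3 (swap(5, 2)): offset=6, physical=[A,B,I,D,E,F,G,H,C], logical=[G,H,C,A,B,I,D,E,F]
After op 4 (swap(4, 7)): offset=6, physical=[A,E,I,D,B,F,G,H,C], logical=[G,H,C,A,E,I,D,B,F]
After op 5 (replace(2, 'k')): offset=6, physical=[A,E,I,D,B,F,G,H,k], logical=[G,H,k,A,E,I,D,B,F]
After op 6 (replace(1, 'c')): offset=6, physical=[A,E,I,D,B,F,G,c,k], logical=[G,c,k,A,E,I,D,B,F]
After op 7 (swap(0, 1)): offset=6, physical=[A,E,I,D,B,F,c,G,k], logical=[c,G,k,A,E,I,D,B,F]
After op 8 (replace(8, 'e')): offset=6, physical=[A,E,I,D,B,e,c,G,k], logical=[c,G,k,A,E,I,D,B,e]
After op 9 (replace(0, 'e')): offset=6, physical=[A,E,I,D,B,e,e,G,k], logical=[e,G,k,A,E,I,D,B,e]
After op 10 (rotate(+1)): offset=7, physical=[A,E,I,D,B,e,e,G,k], logical=[G,k,A,E,I,D,B,e,e]

Answer: e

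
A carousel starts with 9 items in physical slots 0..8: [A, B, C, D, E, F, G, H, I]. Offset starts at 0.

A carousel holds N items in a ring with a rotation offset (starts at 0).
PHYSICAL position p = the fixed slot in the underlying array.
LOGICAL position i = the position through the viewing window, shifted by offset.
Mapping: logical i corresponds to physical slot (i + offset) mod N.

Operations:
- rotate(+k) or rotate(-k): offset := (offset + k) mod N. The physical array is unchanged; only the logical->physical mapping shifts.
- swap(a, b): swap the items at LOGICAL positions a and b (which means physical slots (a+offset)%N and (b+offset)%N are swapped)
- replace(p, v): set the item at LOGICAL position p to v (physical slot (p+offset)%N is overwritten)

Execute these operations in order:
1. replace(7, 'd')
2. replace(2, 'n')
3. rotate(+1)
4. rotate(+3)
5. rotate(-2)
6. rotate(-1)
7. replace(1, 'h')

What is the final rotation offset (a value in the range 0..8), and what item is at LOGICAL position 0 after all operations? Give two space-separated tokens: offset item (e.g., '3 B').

After op 1 (replace(7, 'd')): offset=0, physical=[A,B,C,D,E,F,G,d,I], logical=[A,B,C,D,E,F,G,d,I]
After op 2 (replace(2, 'n')): offset=0, physical=[A,B,n,D,E,F,G,d,I], logical=[A,B,n,D,E,F,G,d,I]
After op 3 (rotate(+1)): offset=1, physical=[A,B,n,D,E,F,G,d,I], logical=[B,n,D,E,F,G,d,I,A]
After op 4 (rotate(+3)): offset=4, physical=[A,B,n,D,E,F,G,d,I], logical=[E,F,G,d,I,A,B,n,D]
After op 5 (rotate(-2)): offset=2, physical=[A,B,n,D,E,F,G,d,I], logical=[n,D,E,F,G,d,I,A,B]
After op 6 (rotate(-1)): offset=1, physical=[A,B,n,D,E,F,G,d,I], logical=[B,n,D,E,F,G,d,I,A]
After op 7 (replace(1, 'h')): offset=1, physical=[A,B,h,D,E,F,G,d,I], logical=[B,h,D,E,F,G,d,I,A]

Answer: 1 B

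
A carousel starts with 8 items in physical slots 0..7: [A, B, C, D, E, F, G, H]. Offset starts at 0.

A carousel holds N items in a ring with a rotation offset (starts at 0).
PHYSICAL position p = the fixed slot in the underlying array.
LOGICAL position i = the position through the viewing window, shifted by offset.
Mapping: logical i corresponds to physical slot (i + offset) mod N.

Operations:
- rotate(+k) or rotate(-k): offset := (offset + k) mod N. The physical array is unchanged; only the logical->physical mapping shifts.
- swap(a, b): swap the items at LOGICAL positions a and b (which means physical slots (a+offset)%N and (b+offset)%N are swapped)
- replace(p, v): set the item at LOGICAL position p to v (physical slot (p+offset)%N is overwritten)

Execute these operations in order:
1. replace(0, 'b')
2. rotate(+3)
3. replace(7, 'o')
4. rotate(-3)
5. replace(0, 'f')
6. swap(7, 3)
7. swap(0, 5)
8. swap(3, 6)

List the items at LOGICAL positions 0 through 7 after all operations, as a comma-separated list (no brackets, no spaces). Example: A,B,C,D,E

Answer: F,B,o,G,E,f,H,D

Derivation:
After op 1 (replace(0, 'b')): offset=0, physical=[b,B,C,D,E,F,G,H], logical=[b,B,C,D,E,F,G,H]
After op 2 (rotate(+3)): offset=3, physical=[b,B,C,D,E,F,G,H], logical=[D,E,F,G,H,b,B,C]
After op 3 (replace(7, 'o')): offset=3, physical=[b,B,o,D,E,F,G,H], logical=[D,E,F,G,H,b,B,o]
After op 4 (rotate(-3)): offset=0, physical=[b,B,o,D,E,F,G,H], logical=[b,B,o,D,E,F,G,H]
After op 5 (replace(0, 'f')): offset=0, physical=[f,B,o,D,E,F,G,H], logical=[f,B,o,D,E,F,G,H]
After op 6 (swap(7, 3)): offset=0, physical=[f,B,o,H,E,F,G,D], logical=[f,B,o,H,E,F,G,D]
After op 7 (swap(0, 5)): offset=0, physical=[F,B,o,H,E,f,G,D], logical=[F,B,o,H,E,f,G,D]
After op 8 (swap(3, 6)): offset=0, physical=[F,B,o,G,E,f,H,D], logical=[F,B,o,G,E,f,H,D]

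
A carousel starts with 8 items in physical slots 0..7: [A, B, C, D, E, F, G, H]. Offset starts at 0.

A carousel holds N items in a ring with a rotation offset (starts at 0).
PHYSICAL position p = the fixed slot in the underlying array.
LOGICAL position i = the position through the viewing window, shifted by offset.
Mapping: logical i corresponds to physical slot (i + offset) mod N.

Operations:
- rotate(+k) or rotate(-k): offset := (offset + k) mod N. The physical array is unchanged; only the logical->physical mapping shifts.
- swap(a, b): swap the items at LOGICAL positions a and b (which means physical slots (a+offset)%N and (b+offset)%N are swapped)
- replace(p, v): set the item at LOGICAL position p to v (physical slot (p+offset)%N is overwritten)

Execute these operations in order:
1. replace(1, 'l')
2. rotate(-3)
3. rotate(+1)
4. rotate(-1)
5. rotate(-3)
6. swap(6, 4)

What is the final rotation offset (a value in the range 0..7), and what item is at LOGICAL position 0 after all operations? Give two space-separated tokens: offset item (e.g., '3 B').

Answer: 2 C

Derivation:
After op 1 (replace(1, 'l')): offset=0, physical=[A,l,C,D,E,F,G,H], logical=[A,l,C,D,E,F,G,H]
After op 2 (rotate(-3)): offset=5, physical=[A,l,C,D,E,F,G,H], logical=[F,G,H,A,l,C,D,E]
After op 3 (rotate(+1)): offset=6, physical=[A,l,C,D,E,F,G,H], logical=[G,H,A,l,C,D,E,F]
After op 4 (rotate(-1)): offset=5, physical=[A,l,C,D,E,F,G,H], logical=[F,G,H,A,l,C,D,E]
After op 5 (rotate(-3)): offset=2, physical=[A,l,C,D,E,F,G,H], logical=[C,D,E,F,G,H,A,l]
After op 6 (swap(6, 4)): offset=2, physical=[G,l,C,D,E,F,A,H], logical=[C,D,E,F,A,H,G,l]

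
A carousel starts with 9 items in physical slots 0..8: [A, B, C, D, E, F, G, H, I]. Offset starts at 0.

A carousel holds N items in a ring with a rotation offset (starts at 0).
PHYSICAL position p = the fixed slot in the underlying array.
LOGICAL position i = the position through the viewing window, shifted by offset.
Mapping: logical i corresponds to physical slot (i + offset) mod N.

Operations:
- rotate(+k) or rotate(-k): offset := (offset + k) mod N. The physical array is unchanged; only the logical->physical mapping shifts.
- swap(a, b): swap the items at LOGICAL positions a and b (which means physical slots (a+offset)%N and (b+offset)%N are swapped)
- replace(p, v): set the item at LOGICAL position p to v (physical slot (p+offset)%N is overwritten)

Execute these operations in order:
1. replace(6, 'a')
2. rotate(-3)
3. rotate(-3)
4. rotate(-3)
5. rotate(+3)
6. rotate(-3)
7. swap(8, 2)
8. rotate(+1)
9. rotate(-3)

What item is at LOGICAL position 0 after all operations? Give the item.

After op 1 (replace(6, 'a')): offset=0, physical=[A,B,C,D,E,F,a,H,I], logical=[A,B,C,D,E,F,a,H,I]
After op 2 (rotate(-3)): offset=6, physical=[A,B,C,D,E,F,a,H,I], logical=[a,H,I,A,B,C,D,E,F]
After op 3 (rotate(-3)): offset=3, physical=[A,B,C,D,E,F,a,H,I], logical=[D,E,F,a,H,I,A,B,C]
After op 4 (rotate(-3)): offset=0, physical=[A,B,C,D,E,F,a,H,I], logical=[A,B,C,D,E,F,a,H,I]
After op 5 (rotate(+3)): offset=3, physical=[A,B,C,D,E,F,a,H,I], logical=[D,E,F,a,H,I,A,B,C]
After op 6 (rotate(-3)): offset=0, physical=[A,B,C,D,E,F,a,H,I], logical=[A,B,C,D,E,F,a,H,I]
After op 7 (swap(8, 2)): offset=0, physical=[A,B,I,D,E,F,a,H,C], logical=[A,B,I,D,E,F,a,H,C]
After op 8 (rotate(+1)): offset=1, physical=[A,B,I,D,E,F,a,H,C], logical=[B,I,D,E,F,a,H,C,A]
After op 9 (rotate(-3)): offset=7, physical=[A,B,I,D,E,F,a,H,C], logical=[H,C,A,B,I,D,E,F,a]

Answer: H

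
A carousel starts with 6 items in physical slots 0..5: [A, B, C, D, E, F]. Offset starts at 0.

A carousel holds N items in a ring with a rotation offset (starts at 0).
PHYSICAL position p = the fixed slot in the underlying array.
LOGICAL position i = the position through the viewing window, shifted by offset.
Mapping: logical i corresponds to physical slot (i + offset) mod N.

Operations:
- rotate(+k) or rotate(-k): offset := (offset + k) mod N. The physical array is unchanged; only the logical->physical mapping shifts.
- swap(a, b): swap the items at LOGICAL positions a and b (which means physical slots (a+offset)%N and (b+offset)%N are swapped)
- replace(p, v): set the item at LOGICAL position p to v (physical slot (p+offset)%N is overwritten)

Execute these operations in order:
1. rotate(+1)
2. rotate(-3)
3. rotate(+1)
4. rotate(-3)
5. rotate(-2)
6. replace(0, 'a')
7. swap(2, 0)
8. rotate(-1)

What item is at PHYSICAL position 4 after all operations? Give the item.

After op 1 (rotate(+1)): offset=1, physical=[A,B,C,D,E,F], logical=[B,C,D,E,F,A]
After op 2 (rotate(-3)): offset=4, physical=[A,B,C,D,E,F], logical=[E,F,A,B,C,D]
After op 3 (rotate(+1)): offset=5, physical=[A,B,C,D,E,F], logical=[F,A,B,C,D,E]
After op 4 (rotate(-3)): offset=2, physical=[A,B,C,D,E,F], logical=[C,D,E,F,A,B]
After op 5 (rotate(-2)): offset=0, physical=[A,B,C,D,E,F], logical=[A,B,C,D,E,F]
After op 6 (replace(0, 'a')): offset=0, physical=[a,B,C,D,E,F], logical=[a,B,C,D,E,F]
After op 7 (swap(2, 0)): offset=0, physical=[C,B,a,D,E,F], logical=[C,B,a,D,E,F]
After op 8 (rotate(-1)): offset=5, physical=[C,B,a,D,E,F], logical=[F,C,B,a,D,E]

Answer: E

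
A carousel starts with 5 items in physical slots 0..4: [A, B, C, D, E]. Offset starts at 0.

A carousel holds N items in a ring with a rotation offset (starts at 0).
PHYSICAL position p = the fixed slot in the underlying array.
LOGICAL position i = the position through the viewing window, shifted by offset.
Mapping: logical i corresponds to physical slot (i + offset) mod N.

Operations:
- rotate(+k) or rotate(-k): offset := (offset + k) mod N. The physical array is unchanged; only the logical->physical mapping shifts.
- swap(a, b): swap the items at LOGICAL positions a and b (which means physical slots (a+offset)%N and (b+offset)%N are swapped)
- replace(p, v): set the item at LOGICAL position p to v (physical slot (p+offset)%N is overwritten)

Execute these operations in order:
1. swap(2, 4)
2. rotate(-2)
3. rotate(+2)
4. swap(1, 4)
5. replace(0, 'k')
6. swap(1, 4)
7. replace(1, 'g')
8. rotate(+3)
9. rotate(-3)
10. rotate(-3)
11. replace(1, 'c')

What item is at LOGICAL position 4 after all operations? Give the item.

After op 1 (swap(2, 4)): offset=0, physical=[A,B,E,D,C], logical=[A,B,E,D,C]
After op 2 (rotate(-2)): offset=3, physical=[A,B,E,D,C], logical=[D,C,A,B,E]
After op 3 (rotate(+2)): offset=0, physical=[A,B,E,D,C], logical=[A,B,E,D,C]
After op 4 (swap(1, 4)): offset=0, physical=[A,C,E,D,B], logical=[A,C,E,D,B]
After op 5 (replace(0, 'k')): offset=0, physical=[k,C,E,D,B], logical=[k,C,E,D,B]
After op 6 (swap(1, 4)): offset=0, physical=[k,B,E,D,C], logical=[k,B,E,D,C]
After op 7 (replace(1, 'g')): offset=0, physical=[k,g,E,D,C], logical=[k,g,E,D,C]
After op 8 (rotate(+3)): offset=3, physical=[k,g,E,D,C], logical=[D,C,k,g,E]
After op 9 (rotate(-3)): offset=0, physical=[k,g,E,D,C], logical=[k,g,E,D,C]
After op 10 (rotate(-3)): offset=2, physical=[k,g,E,D,C], logical=[E,D,C,k,g]
After op 11 (replace(1, 'c')): offset=2, physical=[k,g,E,c,C], logical=[E,c,C,k,g]

Answer: g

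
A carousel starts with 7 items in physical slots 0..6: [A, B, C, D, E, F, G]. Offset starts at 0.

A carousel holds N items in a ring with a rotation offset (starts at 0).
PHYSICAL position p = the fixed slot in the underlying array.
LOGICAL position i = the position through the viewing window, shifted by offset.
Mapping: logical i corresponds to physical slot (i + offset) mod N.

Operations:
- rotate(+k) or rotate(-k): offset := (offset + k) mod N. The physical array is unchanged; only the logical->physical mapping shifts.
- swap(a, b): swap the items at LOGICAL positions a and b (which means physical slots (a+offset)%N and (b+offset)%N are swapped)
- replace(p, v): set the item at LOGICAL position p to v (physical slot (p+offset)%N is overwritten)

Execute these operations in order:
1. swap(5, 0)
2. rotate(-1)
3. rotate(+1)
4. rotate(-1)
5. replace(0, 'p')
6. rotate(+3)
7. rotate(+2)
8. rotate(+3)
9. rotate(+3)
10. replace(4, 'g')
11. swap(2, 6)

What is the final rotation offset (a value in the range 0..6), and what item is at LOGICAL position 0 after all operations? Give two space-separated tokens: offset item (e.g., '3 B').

Answer: 3 D

Derivation:
After op 1 (swap(5, 0)): offset=0, physical=[F,B,C,D,E,A,G], logical=[F,B,C,D,E,A,G]
After op 2 (rotate(-1)): offset=6, physical=[F,B,C,D,E,A,G], logical=[G,F,B,C,D,E,A]
After op 3 (rotate(+1)): offset=0, physical=[F,B,C,D,E,A,G], logical=[F,B,C,D,E,A,G]
After op 4 (rotate(-1)): offset=6, physical=[F,B,C,D,E,A,G], logical=[G,F,B,C,D,E,A]
After op 5 (replace(0, 'p')): offset=6, physical=[F,B,C,D,E,A,p], logical=[p,F,B,C,D,E,A]
After op 6 (rotate(+3)): offset=2, physical=[F,B,C,D,E,A,p], logical=[C,D,E,A,p,F,B]
After op 7 (rotate(+2)): offset=4, physical=[F,B,C,D,E,A,p], logical=[E,A,p,F,B,C,D]
After op 8 (rotate(+3)): offset=0, physical=[F,B,C,D,E,A,p], logical=[F,B,C,D,E,A,p]
After op 9 (rotate(+3)): offset=3, physical=[F,B,C,D,E,A,p], logical=[D,E,A,p,F,B,C]
After op 10 (replace(4, 'g')): offset=3, physical=[g,B,C,D,E,A,p], logical=[D,E,A,p,g,B,C]
After op 11 (swap(2, 6)): offset=3, physical=[g,B,A,D,E,C,p], logical=[D,E,C,p,g,B,A]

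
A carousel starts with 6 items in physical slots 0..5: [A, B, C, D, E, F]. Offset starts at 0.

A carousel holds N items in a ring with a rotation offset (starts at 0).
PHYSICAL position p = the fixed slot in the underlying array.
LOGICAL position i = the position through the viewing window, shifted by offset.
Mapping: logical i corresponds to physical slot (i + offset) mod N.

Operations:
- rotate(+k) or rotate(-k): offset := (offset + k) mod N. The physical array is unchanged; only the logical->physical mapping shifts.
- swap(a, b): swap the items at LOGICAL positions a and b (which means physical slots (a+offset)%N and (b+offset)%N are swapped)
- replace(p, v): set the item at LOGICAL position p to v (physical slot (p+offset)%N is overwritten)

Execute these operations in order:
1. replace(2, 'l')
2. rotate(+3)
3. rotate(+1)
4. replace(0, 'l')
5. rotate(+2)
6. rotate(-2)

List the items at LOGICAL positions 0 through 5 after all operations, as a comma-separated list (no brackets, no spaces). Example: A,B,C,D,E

After op 1 (replace(2, 'l')): offset=0, physical=[A,B,l,D,E,F], logical=[A,B,l,D,E,F]
After op 2 (rotate(+3)): offset=3, physical=[A,B,l,D,E,F], logical=[D,E,F,A,B,l]
After op 3 (rotate(+1)): offset=4, physical=[A,B,l,D,E,F], logical=[E,F,A,B,l,D]
After op 4 (replace(0, 'l')): offset=4, physical=[A,B,l,D,l,F], logical=[l,F,A,B,l,D]
After op 5 (rotate(+2)): offset=0, physical=[A,B,l,D,l,F], logical=[A,B,l,D,l,F]
After op 6 (rotate(-2)): offset=4, physical=[A,B,l,D,l,F], logical=[l,F,A,B,l,D]

Answer: l,F,A,B,l,D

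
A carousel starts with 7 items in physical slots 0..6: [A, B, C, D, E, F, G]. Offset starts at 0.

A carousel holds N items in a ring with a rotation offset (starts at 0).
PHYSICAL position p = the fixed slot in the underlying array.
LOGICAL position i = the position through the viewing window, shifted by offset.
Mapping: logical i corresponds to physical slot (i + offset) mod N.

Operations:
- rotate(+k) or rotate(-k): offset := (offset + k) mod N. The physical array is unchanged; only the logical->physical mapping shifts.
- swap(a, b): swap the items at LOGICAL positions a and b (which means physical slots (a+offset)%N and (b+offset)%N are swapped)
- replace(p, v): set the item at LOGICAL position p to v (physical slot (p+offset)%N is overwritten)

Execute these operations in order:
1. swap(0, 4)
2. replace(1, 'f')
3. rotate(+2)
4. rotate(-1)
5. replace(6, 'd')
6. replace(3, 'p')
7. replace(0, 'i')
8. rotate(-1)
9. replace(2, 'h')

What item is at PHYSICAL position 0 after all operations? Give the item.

Answer: d

Derivation:
After op 1 (swap(0, 4)): offset=0, physical=[E,B,C,D,A,F,G], logical=[E,B,C,D,A,F,G]
After op 2 (replace(1, 'f')): offset=0, physical=[E,f,C,D,A,F,G], logical=[E,f,C,D,A,F,G]
After op 3 (rotate(+2)): offset=2, physical=[E,f,C,D,A,F,G], logical=[C,D,A,F,G,E,f]
After op 4 (rotate(-1)): offset=1, physical=[E,f,C,D,A,F,G], logical=[f,C,D,A,F,G,E]
After op 5 (replace(6, 'd')): offset=1, physical=[d,f,C,D,A,F,G], logical=[f,C,D,A,F,G,d]
After op 6 (replace(3, 'p')): offset=1, physical=[d,f,C,D,p,F,G], logical=[f,C,D,p,F,G,d]
After op 7 (replace(0, 'i')): offset=1, physical=[d,i,C,D,p,F,G], logical=[i,C,D,p,F,G,d]
After op 8 (rotate(-1)): offset=0, physical=[d,i,C,D,p,F,G], logical=[d,i,C,D,p,F,G]
After op 9 (replace(2, 'h')): offset=0, physical=[d,i,h,D,p,F,G], logical=[d,i,h,D,p,F,G]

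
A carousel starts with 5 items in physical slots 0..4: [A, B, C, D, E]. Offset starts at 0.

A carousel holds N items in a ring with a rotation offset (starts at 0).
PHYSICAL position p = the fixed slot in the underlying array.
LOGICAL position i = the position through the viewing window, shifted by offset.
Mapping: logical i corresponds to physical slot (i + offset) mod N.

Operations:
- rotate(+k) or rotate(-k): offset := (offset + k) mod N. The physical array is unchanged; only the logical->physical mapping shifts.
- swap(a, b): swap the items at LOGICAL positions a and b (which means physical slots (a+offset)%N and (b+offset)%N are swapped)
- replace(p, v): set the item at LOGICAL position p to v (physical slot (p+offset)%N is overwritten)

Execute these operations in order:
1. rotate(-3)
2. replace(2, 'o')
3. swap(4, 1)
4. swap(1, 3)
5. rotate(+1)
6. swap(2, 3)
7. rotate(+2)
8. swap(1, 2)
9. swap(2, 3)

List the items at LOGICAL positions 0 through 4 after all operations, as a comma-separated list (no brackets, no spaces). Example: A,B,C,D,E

Answer: D,C,A,B,o

Derivation:
After op 1 (rotate(-3)): offset=2, physical=[A,B,C,D,E], logical=[C,D,E,A,B]
After op 2 (replace(2, 'o')): offset=2, physical=[A,B,C,D,o], logical=[C,D,o,A,B]
After op 3 (swap(4, 1)): offset=2, physical=[A,D,C,B,o], logical=[C,B,o,A,D]
After op 4 (swap(1, 3)): offset=2, physical=[B,D,C,A,o], logical=[C,A,o,B,D]
After op 5 (rotate(+1)): offset=3, physical=[B,D,C,A,o], logical=[A,o,B,D,C]
After op 6 (swap(2, 3)): offset=3, physical=[D,B,C,A,o], logical=[A,o,D,B,C]
After op 7 (rotate(+2)): offset=0, physical=[D,B,C,A,o], logical=[D,B,C,A,o]
After op 8 (swap(1, 2)): offset=0, physical=[D,C,B,A,o], logical=[D,C,B,A,o]
After op 9 (swap(2, 3)): offset=0, physical=[D,C,A,B,o], logical=[D,C,A,B,o]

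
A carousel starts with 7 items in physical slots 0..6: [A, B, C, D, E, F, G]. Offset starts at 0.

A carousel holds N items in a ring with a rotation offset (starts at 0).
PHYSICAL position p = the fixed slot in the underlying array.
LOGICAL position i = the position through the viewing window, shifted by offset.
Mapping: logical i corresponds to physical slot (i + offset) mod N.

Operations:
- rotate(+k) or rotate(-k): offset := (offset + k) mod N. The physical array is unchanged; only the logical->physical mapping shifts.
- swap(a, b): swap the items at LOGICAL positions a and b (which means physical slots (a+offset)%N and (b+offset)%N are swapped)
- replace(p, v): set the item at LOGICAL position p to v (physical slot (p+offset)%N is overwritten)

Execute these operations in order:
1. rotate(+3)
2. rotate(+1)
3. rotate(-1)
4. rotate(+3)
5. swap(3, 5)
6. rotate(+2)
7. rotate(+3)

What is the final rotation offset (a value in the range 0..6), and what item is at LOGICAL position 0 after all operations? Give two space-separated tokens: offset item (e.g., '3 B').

Answer: 4 C

Derivation:
After op 1 (rotate(+3)): offset=3, physical=[A,B,C,D,E,F,G], logical=[D,E,F,G,A,B,C]
After op 2 (rotate(+1)): offset=4, physical=[A,B,C,D,E,F,G], logical=[E,F,G,A,B,C,D]
After op 3 (rotate(-1)): offset=3, physical=[A,B,C,D,E,F,G], logical=[D,E,F,G,A,B,C]
After op 4 (rotate(+3)): offset=6, physical=[A,B,C,D,E,F,G], logical=[G,A,B,C,D,E,F]
After op 5 (swap(3, 5)): offset=6, physical=[A,B,E,D,C,F,G], logical=[G,A,B,E,D,C,F]
After op 6 (rotate(+2)): offset=1, physical=[A,B,E,D,C,F,G], logical=[B,E,D,C,F,G,A]
After op 7 (rotate(+3)): offset=4, physical=[A,B,E,D,C,F,G], logical=[C,F,G,A,B,E,D]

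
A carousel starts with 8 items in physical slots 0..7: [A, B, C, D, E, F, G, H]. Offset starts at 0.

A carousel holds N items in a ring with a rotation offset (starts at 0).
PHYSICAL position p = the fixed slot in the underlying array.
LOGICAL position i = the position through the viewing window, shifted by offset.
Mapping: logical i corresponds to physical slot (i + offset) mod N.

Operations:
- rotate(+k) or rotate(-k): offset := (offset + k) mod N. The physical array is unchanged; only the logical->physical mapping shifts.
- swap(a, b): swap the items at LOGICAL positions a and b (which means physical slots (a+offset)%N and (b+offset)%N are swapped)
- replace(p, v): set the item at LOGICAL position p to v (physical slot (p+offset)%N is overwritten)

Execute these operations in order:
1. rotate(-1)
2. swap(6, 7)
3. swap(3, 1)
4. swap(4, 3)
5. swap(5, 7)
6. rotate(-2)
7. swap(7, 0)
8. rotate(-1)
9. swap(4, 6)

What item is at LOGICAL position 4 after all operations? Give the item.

After op 1 (rotate(-1)): offset=7, physical=[A,B,C,D,E,F,G,H], logical=[H,A,B,C,D,E,F,G]
After op 2 (swap(6, 7)): offset=7, physical=[A,B,C,D,E,G,F,H], logical=[H,A,B,C,D,E,G,F]
After op 3 (swap(3, 1)): offset=7, physical=[C,B,A,D,E,G,F,H], logical=[H,C,B,A,D,E,G,F]
After op 4 (swap(4, 3)): offset=7, physical=[C,B,D,A,E,G,F,H], logical=[H,C,B,D,A,E,G,F]
After op 5 (swap(5, 7)): offset=7, physical=[C,B,D,A,F,G,E,H], logical=[H,C,B,D,A,F,G,E]
After op 6 (rotate(-2)): offset=5, physical=[C,B,D,A,F,G,E,H], logical=[G,E,H,C,B,D,A,F]
After op 7 (swap(7, 0)): offset=5, physical=[C,B,D,A,G,F,E,H], logical=[F,E,H,C,B,D,A,G]
After op 8 (rotate(-1)): offset=4, physical=[C,B,D,A,G,F,E,H], logical=[G,F,E,H,C,B,D,A]
After op 9 (swap(4, 6)): offset=4, physical=[D,B,C,A,G,F,E,H], logical=[G,F,E,H,D,B,C,A]

Answer: D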